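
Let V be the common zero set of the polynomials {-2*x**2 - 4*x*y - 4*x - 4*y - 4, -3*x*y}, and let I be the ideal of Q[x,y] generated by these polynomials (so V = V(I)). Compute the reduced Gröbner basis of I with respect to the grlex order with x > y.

G = {x**2 + 2*x + 2*y + 2, x*y, y**2 + y}

f_1 = -2*x**2 - 4*x*y - 4*x - 4*y - 4, LT = x**2.
f_2 = -3*x*y, LT = x*y.

S(f_1,f_2): lcm = x**2*y. S = 2*x*y**2 + 2*x*y + 2*y**2 + 2*y.
  leading term x*y**2: subtract (-2/3*y)·f_2 from 2*x*y**2 + 2*x*y + 2*y**2 + 2*y → 2*x*y + 2*y**2 + 2*y
  leading term x*y: subtract (-2/3)·f_2 from 2*x*y + 2*y**2 + 2*y → 2*y**2 + 2*y
  leading term y**2: no divisor's leading term divides it; move 2*y**2 to the remainder.
  leading term y: no divisor's leading term divides it; move 2*y to the remainder.
  remainder 2*y**2 + 2*y ≠ 0; add g_3 = 2*y**2 + 2*y to the basis.

S(f_1,g_3): leading monomials are coprime, so the S-polynomial reduces to 0 (Buchberger's first criterion).
S(f_2,g_3): lcm = x*y**2. S = -x*y.
  leading term x*y: subtract (1/3)·f_2 from -x*y → 0
  remainder 0.

Every S-polynomial of the final basis reduces to 0, so we have a Gröbner basis.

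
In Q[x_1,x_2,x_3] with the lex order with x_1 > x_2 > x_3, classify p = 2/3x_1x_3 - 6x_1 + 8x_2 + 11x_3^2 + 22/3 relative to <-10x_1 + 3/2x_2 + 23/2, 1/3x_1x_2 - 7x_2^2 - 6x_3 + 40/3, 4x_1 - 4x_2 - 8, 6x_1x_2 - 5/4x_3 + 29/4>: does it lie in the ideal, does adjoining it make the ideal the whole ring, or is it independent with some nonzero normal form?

Adjoining 2/3x_1x_3 - 6x_1 + 8x_2 + 11x_3^2 + 22/3 makes the ideal the whole ring: the system is inconsistent.

First compute the reduced Gröbner basis of I by Buchberger's algorithm.
f_1 = -10x_1 + 3/2x_2 + 23/2, LT = x_1.
f_2 = 1/3x_1x_2 - 7x_2^2 - 6x_3 + 40/3, LT = x_1x_2.
f_3 = 4x_1 - 4x_2 - 8, LT = x_1.
f_4 = 6x_1x_2 - 5/4x_3 + 29/4, LT = x_1x_2.

S(f_1,f_2): lcm = x_1x_2. S = 417/20x_2^2 - 23/20x_2 + 18x_3 - 40.
  reduce S modulo (f_1, f_2, f_3, f_4):
  remainder 417/20x_2^2 - 23/20x_2 + 18x_3 - 40 ≠ 0; add h_5 = 417/20x_2^2 - 23/20x_2 + 18x_3 - 40 to the basis.

S(f_1,f_3): lcm = x_1. S = 17/20x_2 + 17/20.
  reduce S modulo (f_1, f_2, f_3, f_4, h_5):
  remainder 17/20x_2 + 17/20 ≠ 0; add h_6 = 17/20x_2 + 17/20 to the basis.

S(f_1,f_4): lcm = x_1x_2. S = -3/20x_2^2 - 23/20x_2 + 5/24x_3 - 29/24.
  reduce S modulo (f_1, f_2, f_3, f_4, h_5, h_6):
  remainder 1127/3336x_3 - 1127/3336 ≠ 0; add h_7 = 1127/3336x_3 - 1127/3336 to the basis.

The other S-polynomials (S(f_2,f_3), S(f_2,f_4), S(f_3,f_4), S(f_1,h_5), S(f_2,h_5), S(f_3,h_5), S(f_4,h_5), S(f_1,h_6), S(f_2,h_6), S(f_3,h_6), S(f_4,h_6), S(h_5,h_6), S(f_1,h_7), S(f_2,h_7), S(f_3,h_7), S(f_4,h_7), S(h_5,h_7), S(h_6,h_7)) all reduce to 0 modulo the current basis, so we have a Gröbner basis.
Inter-reduce: drop elements whose leading term is divisible by another's, tail-reduce, and make monic.
Reduced Gröbner basis: {x_1 - 1, x_2 + 1, x_3 - 1}.
Label its elements g_1 = x_1 - 1, g_2 = x_2 + 1, g_3 = x_3 - 1.

Reduce p = 2/3x_1x_3 - 6x_1 + 8x_2 + 11x_3^2 + 22/3 modulo G:
  leading term x_1x_3: subtract (2/3x_3)·g_1 from 2/3x_1x_3 - 6x_1 + 8x_2 + 11x_3^2 + 22/3 → -6x_1 + 8x_2 + 11x_3^2 + 2/3x_3 + 22/3
  leading term x_1: subtract (-6)·g_1 from -6x_1 + 8x_2 + 11x_3^2 + 2/3x_3 + 22/3 → 8x_2 + 11x_3^2 + 2/3x_3 + 4/3
  leading term x_2: subtract (8)·g_2 from 8x_2 + 11x_3^2 + 2/3x_3 + 4/3 → 11x_3^2 + 2/3x_3 - 20/3
  leading term x_3^2: subtract (11x_3)·g_3 from 11x_3^2 + 2/3x_3 - 20/3 → 35/3x_3 - 20/3
  leading term x_3: subtract (35/3)·g_3 from 35/3x_3 - 20/3 → 5
  leading term 1: no divisor's leading term divides it; move 5 to the remainder.
  normal form = 5.
The normal form is nonzero, so p ∉ I. Since p minus its normal form lies in I, I + (p) = I + (r) where r = 5; decide whether this ideal is the whole ring.
Here r = 5 is a nonzero constant, hence a unit: 1 ∈ I + (p), the Gröbner basis of I + (p) is {1}, and the enlarged system has no common solution — adjoining p is inconsistent.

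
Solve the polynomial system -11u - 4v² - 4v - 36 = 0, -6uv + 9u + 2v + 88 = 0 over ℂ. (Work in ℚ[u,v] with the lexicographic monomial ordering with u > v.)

Compute a lex Gröbner basis by Buchberger's algorithm.
f_1 = -11u - 4v² - 4v - 36, LT = u.
f_2 = -6uv + 9u + 2v + 88, LT = uv.

S(f_1,f_2): lcm = uv. S = 3/2u + 4/11v³ + 4/11v² + 119/33v + 44/3.
  reduce S modulo (f_1, f_2):
  remainder 4/11v³ - 2/11v² + 101/33v + 322/33 ≠ 0; add h_3 = 4/11v³ - 2/11v² + 101/33v + 322/33 to the basis.

The other S-polynomials (S(f_1,h_3), S(f_2,h_3)) all reduce to 0 modulo the current basis, so we have a Gröbner basis.
Inter-reduce: drop elements whose leading term is divisible by another's, tail-reduce, and make monic.
Reduced Gröbner basis: {u + 4/11v² + 4/11v + 36/11, v³ - ½v² + 101/12v + 161/6}.

A lex Gröbner basis eliminates variables successively. Here v³ - ½v² + 101/12v + 161/6 depends only on v, with roots {-2, 5/4 - sqrt(1707)*I/12, 5/4 + sqrt(1707)*I/12}; lifting each root through the earlier basis elements recovers the full solutions.
  v = -2: the earlier basis element becomes u + 4 = 0, giving u = -4 — point (-4, -2).
  v = 5/4 - sqrt(1707)*I/12: the earlier basis element becomes u - 1/66 - 7*sqrt(1707)*I/66 = 0, giving u = 1/66 + 7*sqrt(1707)*I/66 — point (1/66 + 7*sqrt(1707)*I/66, 5/4 - sqrt(1707)*I/12).
  v = 5/4 + sqrt(1707)*I/12: the earlier basis element becomes u - 1/66 + 7*sqrt(1707)*I/66 = 0, giving u = 1/66 - 7*sqrt(1707)*I/66 — point (1/66 - 7*sqrt(1707)*I/66, 5/4 + sqrt(1707)*I/12).
Zero-dimensionality of the ideal guarantees finitely many solutions over ℂ.

{(-4, -2), (1/66 + 7*sqrt(1707)*I/66, 5/4 - sqrt(1707)*I/12), (1/66 - 7*sqrt(1707)*I/66, 5/4 + sqrt(1707)*I/12)}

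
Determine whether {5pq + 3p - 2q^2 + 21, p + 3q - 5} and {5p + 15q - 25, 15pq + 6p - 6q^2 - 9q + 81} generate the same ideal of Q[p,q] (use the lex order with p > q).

No, the ideals differ.

Two ideals are equal iff their reduced Gröbner bases coincide (the reduced basis is unique for a fixed ordering).
Buchberger on the first generating set:
f_1 = 5pq + 3p - 2q^2 + 21, LT = pq.
f_2 = p + 3q - 5, LT = p.

S(f_1,f_2): lcm = pq. S = 3/5p - 17/5q^2 + 5q + 21/5.
  reduce S modulo (f_1, f_2):
  remainder -17/5q^2 + 16/5q + 36/5 ≠ 0; add g_3 = -17/5q^2 + 16/5q + 36/5 to the basis.

The other S-polynomials (S(f_1,g_3), S(f_2,g_3)) all reduce to 0 modulo the current basis, so we have a Gröbner basis.
Inter-reduce: drop elements whose leading term is divisible by another's, tail-reduce, and make monic.
Reduced Gröbner basis: {p + 3q - 5, q^2 - 16/17q - 36/17}.

Buchberger on the second generating set:
h_1 = 5p + 15q - 25, LT = p.
h_2 = 15pq + 6p - 6q^2 - 9q + 81, LT = pq.

S(h_1,h_2): lcm = pq. S = -2/5p + 17/5q^2 - 22/5q - 27/5.
  reduce S modulo (h_1, h_2):
  remainder 17/5q^2 - 16/5q - 37/5 ≠ 0; add k_3 = 17/5q^2 - 16/5q - 37/5 to the basis.

The other S-polynomials (S(h_1,k_3), S(h_2,k_3)) all reduce to 0 modulo the current basis, so we have a Gröbner basis.
Inter-reduce: drop elements whose leading term is divisible by another's, tail-reduce, and make monic.
Reduced Gröbner basis: {p + 3q - 5, q^2 - 16/17q - 37/17}.

The bases are distinct; the ideals are different.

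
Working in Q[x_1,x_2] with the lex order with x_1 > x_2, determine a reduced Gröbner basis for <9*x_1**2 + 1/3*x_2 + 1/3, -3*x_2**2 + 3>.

Buchberger's algorithm terminates because the ascending chain of leading-term ideals stabilizes.

f_1 = 9*x_1**2 + 1/3*x_2 + 1/3, LT = x_1**2.
f_2 = -3*x_2**2 + 3, LT = x_2**2.

The S-polynomials (S(f_1,f_2)) all reduce to 0 modulo the current basis, so we have a Gröbner basis.

G = {x_1**2 + 1/27*x_2 + 1/27, x_2**2 - 1}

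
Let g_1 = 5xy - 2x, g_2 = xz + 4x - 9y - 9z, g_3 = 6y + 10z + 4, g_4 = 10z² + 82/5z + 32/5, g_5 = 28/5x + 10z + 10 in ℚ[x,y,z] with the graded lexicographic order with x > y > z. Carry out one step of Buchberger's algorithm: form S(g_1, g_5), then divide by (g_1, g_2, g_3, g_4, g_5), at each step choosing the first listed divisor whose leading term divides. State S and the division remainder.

lcm(LM(g_1), LM(g_5)) = xy.
S = (lcm/LT(g_1))·g_1 − (lcm/LT(g_5))·g_5 = -25/14yz - ⅖x - 25/14y.
Reduce S modulo (g_1, g_2, g_3, g_4, g_5) in that order:
  leading term yz: subtract (-25/84z)·g_3 from -25/14yz - ⅖x - 25/14y → 125/42z² - ⅖x - 25/14y + 25/21z
  leading term z²: subtract (25/84)·g_4 from 125/42z² - ⅖x - 25/14y + 25/21z → -⅖x - 25/14y - 155/42z - 40/21
  leading term x: subtract (-1/14)·g_5 from -⅖x - 25/14y - 155/42z - 40/21 → -25/14y - 125/42z - 25/21
  leading term y: subtract (-25/84)·g_3 from -25/14y - 125/42z - 25/21 → 0
The remainder is 0, so this S-polynomial contributes no new basis element.

S(g_1, g_5) = -25/14yz - ⅖x - 25/14y; remainder on division = 0.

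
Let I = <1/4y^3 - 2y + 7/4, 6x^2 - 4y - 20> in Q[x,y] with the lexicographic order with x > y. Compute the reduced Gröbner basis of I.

G = {x^2 - 2/3y - 10/3, y^3 - 8y + 7}

f_1 = 1/4y^3 - 2y + 7/4, LT = y^3.
f_2 = 6x^2 - 4y - 20, LT = x^2.

The S-polynomials (S(f_1,f_2)) all reduce to 0 modulo the current basis, so we have a Gröbner basis.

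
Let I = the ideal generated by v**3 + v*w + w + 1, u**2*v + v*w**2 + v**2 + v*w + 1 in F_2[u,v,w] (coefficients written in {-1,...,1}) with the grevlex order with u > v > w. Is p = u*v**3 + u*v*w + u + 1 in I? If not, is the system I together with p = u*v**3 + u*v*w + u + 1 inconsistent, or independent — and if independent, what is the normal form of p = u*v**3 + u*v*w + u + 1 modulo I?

u*v**3 + u*v*w + u + 1 is independent of I; its normal form modulo I is u*w + 1.

First compute the reduced Gröbner basis of I by Buchberger's algorithm.
f_1 = v**3 + v*w + w + 1, LT = v**3.
f_2 = u**2*v + v*w**2 + v**2 + v*w + 1, LT = u**2*v.

S(f_1,f_2): lcm = u**2*v**3. S = v**3*w**2 + v**4 + u**2*v*w + v**3*w + u**2*w + u**2 + v**2.
  reduce S modulo (f_1, f_2):
  remainder u**2*w + w**3 + u**2 + v**2 + v*w + v ≠ 0; add h_3 = u**2*w + w**3 + u**2 + v**2 + v*w + v to the basis.

The other S-polynomials (S(f_1,h_3), S(f_2,h_3)) all reduce to 0 modulo the current basis, so we have a Gröbner basis.
Inter-reduce: drop elements whose leading term is divisible by another's, tail-reduce, and make monic.
Reduced Gröbner basis: {u**2*v + v*w**2 + v**2 + v*w + 1, v**3 + v*w + w + 1, u**2*w + w**3 + u**2 + v**2 + v*w + v}.
Label its elements g_1 = u**2*v + v*w**2 + v**2 + v*w + 1, g_2 = v**3 + v*w + w + 1, g_3 = u**2*w + w**3 + u**2 + v**2 + v*w + v.

Reduce p = u*v**3 + u*v*w + u + 1 modulo G:
  leading term u*v**3: subtract (u)·g_2 from u*v**3 + u*v*w + u + 1 → u*w + 1
  leading term u*w: no divisor's leading term divides it; move u*w to the remainder.
  leading term 1: no divisor's leading term divides it; move 1 to the remainder.
  normal form = u*w + 1.
The normal form is nonzero, so p ∉ I. Since p minus its normal form lies in I, I + (p) = I + (r) where r = u*w + 1; decide whether this ideal is the whole ring.
Run Buchberger on G together with r (pairs among the g_i already reduce to 0 since G is a Gröbner basis):
g_1 = u**2*v + v*w**2 + v**2 + v*w + 1, LT = u**2*v.
g_2 = v**3 + v*w + w + 1, LT = v**3.
g_3 = u**2*w + w**3 + u**2 + v**2 + v*w + v, LT = u**2*w.
r = u*w + 1, LT = u*w.

S(g_1,r): lcm = u**2*v*w. S = v*w**3 + v**2*w + v*w**2 + u*v + w.
  reduce S modulo (g_1, g_2, g_3, r):
  remainder v*w**3 + v**2*w + v*w**2 + u*v + w ≠ 0; add m_5 = v*w**3 + v**2*w + v*w**2 + u*v + w to the basis.

S(g_3,r): lcm = u**2*w. S = w**3 + u**2 + v**2 + v*w + u + v.
  reduce S modulo (g_1, g_2, g_3, r, m_5):
  remainder w**3 + u**2 + v**2 + v*w + u + v ≠ 0; add m_6 = w**3 + u**2 + v**2 + v*w + u + v to the basis.

S(g_3,m_6): lcm = u**2*w**3. S = w**5 + u**4 + u**2*v**2 + u**2*v*w + u**2*w**2 + v**2*w**2 + v*w**3 + u**3 + u**2*v + v*w**2.
  reduce S modulo (g_1, g_2, g_3, r, m_5, m_6):
  remainder u**4 + v**2*w**2 + u**3 + v**2*w + v*w**2 + u*v + v**2 + v ≠ 0; add m_7 = u**4 + v**2*w**2 + u**3 + v**2*w + v*w**2 + u*v + v**2 + v to the basis.

S(r,m_6): lcm = u*w**3. S = u**3 + u*v**2 + u*v*w + u**2 + u*v + w**2.
  reduce S modulo (g_1, g_2, g_3, r, m_5, m_6, m_7):
  remainder u**3 + u*v**2 + u**2 + u*v + w**2 + v ≠ 0; add m_8 = u**3 + u*v**2 + u**2 + u*v + w**2 + v to the basis.

The other S-polynomials (S(g_1,g_2), S(g_1,g_3), S(g_2,g_3), S(g_2,r), S(g_1,m_5), S(g_2,m_5), S(g_3,m_5), S(r,m_5), S(g_1,m_6), S(g_2,m_6), S(m_5,m_6), S(g_1,m_7), S(g_2,m_7), S(g_3,m_7), S(r,m_7), S(m_5,m_7), S(m_6,m_7), S(g_1,m_8), S(g_2,m_8), S(g_3,m_8), S(r,m_8), S(m_5,m_8), S(m_6,m_8), S(m_7,m_8)) all reduce to 0 modulo the current basis, so we have a Gröbner basis.
Inter-reduce: drop elements whose leading term is divisible by another's, tail-reduce, and make monic.
Reduced Gröbner basis: {u**3 + u*v**2 + u**2 + u*v + w**2 + v, u**2*v + v*w**2 + v**2 + v*w + 1, v**3 + v*w + w + 1, w**3 + u**2 + v**2 + v*w + u + v, u*w + 1}.
The reduced Gröbner basis of I + (p) is {u**3 + u*v**2 + u**2 + u*v + w**2 + v, u**2*v + v*w**2 + v**2 + v*w + 1, v**3 + v*w + w + 1, w**3 + u**2 + v**2 + v*w + u + v, u*w + 1} ≠ {1}, a proper ideal, so the enlarged system stays consistent: p is independent of I, with normal form u*w + 1.

Ideal membership is decidable via reduction modulo a Gröbner basis.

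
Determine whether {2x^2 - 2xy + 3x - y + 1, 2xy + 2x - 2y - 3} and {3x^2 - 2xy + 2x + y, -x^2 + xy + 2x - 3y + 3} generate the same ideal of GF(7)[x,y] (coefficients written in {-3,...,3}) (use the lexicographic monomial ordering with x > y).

Yes, the ideals are equal.

For a fixed monomial order, each ideal has a unique reduced Gröbner basis; comparing bases decides equality.
Buchberger on the first generating set:
f_1 = 2x^2 - 2xy + 3x - y + 1, LT = x^2.
f_2 = 2xy + 2x - 2y - 3, LT = xy.

S(f_1,f_2): lcm = x^2y. S = -x^2 - xy^2 - xy - 2x + 3y^2 - 3y.
  leading term x^2: subtract (3)·f_1 from -x^2 - xy^2 - xy - 2x + 3y^2 - 3y → -xy^2 - 2xy + 3x + 3y^2 - 3
  leading term xy^2: subtract (3y)·f_2 from -xy^2 - 2xy + 3x + 3y^2 - 3 → -xy + 3x + 2y^2 + 2y - 3
  leading term xy: subtract (3)·f_2 from -xy + 3x + 2y^2 + 2y - 3 → -3x + 2y^2 + y - 1
  leading term x: no divisor's leading term divides it; move -3x to the remainder.
  leading term y^2: no divisor's leading term divides it; move 2y^2 to the remainder.
  leading term y: no divisor's leading term divides it; move y to the remainder.
  leading term 1: no divisor's leading term divides it; move -1 to the remainder.
  remainder -3x + 2y^2 + y - 1 ≠ 0; add g_3 = -3x + 2y^2 + y - 1 to the basis.

S(f_2,g_3): lcm = xy. S = x + 3y^3 - 2y^2 + y + 2.
  leading term x: subtract (2)·g_3 from x + 3y^3 - 2y^2 + y + 2 → 3y^3 + y^2 - y - 3
  leading term y^3: no divisor's leading term divides it; move 3y^3 to the remainder.
  leading term y^2: no divisor's leading term divides it; move y^2 to the remainder.
  leading term y: no divisor's leading term divides it; move -y to the remainder.
  leading term 1: no divisor's leading term divides it; move -3 to the remainder.
  remainder 3y^3 + y^2 - y - 3 ≠ 0; add g_4 = 3y^3 + y^2 - y - 3 to the basis.

The other S-polynomials (S(f_1,g_3), S(f_1,g_4), S(f_2,g_4), S(g_3,g_4)) all reduce to 0 modulo the current basis, so we have a Gröbner basis.
Inter-reduce: drop elements whose leading term is divisible by another's, tail-reduce, and make monic.
Reduced Gröbner basis: {x - 3y^2 + 2y - 2, y^3 - 2y^2 + 2y - 1}.

Buchberger on the second generating set:
h_1 = 3x^2 - 2xy + 2x + y, LT = x^2.
h_2 = -x^2 + xy + 2x - 3y + 3, LT = x^2.

S(h_1,h_2): lcm = x^2. S = -2xy - 2x + 2y + 3.
  leading term xy: no divisor's leading term divides it; move -2xy to the remainder.
  leading term x: no divisor's leading term divides it; move -2x to the remainder.
  leading term y: no divisor's leading term divides it; move 2y to the remainder.
  leading term 1: no divisor's leading term divides it; move 3 to the remainder.
  remainder -2xy - 2x + 2y + 3 ≠ 0; add k_3 = -2xy - 2x + 2y + 3 to the basis.

S(h_1,k_3): lcm = x^2y. S = -x^2 - 3xy^2 - 3xy - 2x - 2y^2.
  leading term x^2: subtract (2)·h_1 from -x^2 - 3xy^2 - 3xy - 2x - 2y^2 → -3xy^2 + xy + x - 2y^2 - 2y
  leading term xy^2: subtract (-2y)·k_3 from -3xy^2 + xy + x - 2y^2 - 2y → -3xy + x + 2y^2 - 3y
  leading term xy: subtract (-2)·k_3 from -3xy + x + 2y^2 - 3y → -3x + 2y^2 + y - 1
  leading term x: no divisor's leading term divides it; move -3x to the remainder.
  leading term y^2: no divisor's leading term divides it; move 2y^2 to the remainder.
  leading term y: no divisor's leading term divides it; move y to the remainder.
  leading term 1: no divisor's leading term divides it; move -1 to the remainder.
  remainder -3x + 2y^2 + y - 1 ≠ 0; add k_4 = -3x + 2y^2 + y - 1 to the basis.

S(k_3,k_4): lcm = xy. S = x + 3y^3 - 2y^2 + y + 2.
  leading term x: subtract (2)·k_4 from x + 3y^3 - 2y^2 + y + 2 → 3y^3 + y^2 - y - 3
  leading term y^3: no divisor's leading term divides it; move 3y^3 to the remainder.
  leading term y^2: no divisor's leading term divides it; move y^2 to the remainder.
  leading term y: no divisor's leading term divides it; move -y to the remainder.
  leading term 1: no divisor's leading term divides it; move -3 to the remainder.
  remainder 3y^3 + y^2 - y - 3 ≠ 0; add k_5 = 3y^3 + y^2 - y - 3 to the basis.

The other S-polynomials (S(h_2,k_3), S(h_1,k_4), S(h_2,k_4), S(h_1,k_5), S(h_2,k_5), S(k_3,k_5), S(k_4,k_5)) all reduce to 0 modulo the current basis, so we have a Gröbner basis.
Inter-reduce: drop elements whose leading term is divisible by another's, tail-reduce, and make monic.
Reduced Gröbner basis: {x - 3y^2 + 2y - 2, y^3 - 2y^2 + 2y - 1}.

Same reduced basis, so the two generating sets span the same ideal.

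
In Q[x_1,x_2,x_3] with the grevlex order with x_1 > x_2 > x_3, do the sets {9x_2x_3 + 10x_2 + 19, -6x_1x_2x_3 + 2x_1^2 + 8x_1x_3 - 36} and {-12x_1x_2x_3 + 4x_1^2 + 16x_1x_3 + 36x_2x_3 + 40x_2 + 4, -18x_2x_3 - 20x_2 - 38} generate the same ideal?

Yes, the ideals are equal.

For a fixed monomial order, each ideal has a unique reduced Gröbner basis; comparing bases decides equality.
Buchberger on the first generating set:
f_1 = 9x_2x_3 + 10x_2 + 19, LT = x_2x_3.
f_2 = -6x_1x_2x_3 + 2x_1^2 + 8x_1x_3 - 36, LT = x_1x_2x_3.

S(f_1,f_2): lcm = x_1x_2x_3. S = 1/3x_1^2 + 10/9x_1x_2 + 4/3x_1x_3 + 19/9x_1 - 6.
  leading term x_1^2: no divisor's leading term divides it; move 1/3x_1^2 to the remainder.
  leading term x_1x_2: no divisor's leading term divides it; move 10/9x_1x_2 to the remainder.
  leading term x_1x_3: no divisor's leading term divides it; move 4/3x_1x_3 to the remainder.
  leading term x_1: no divisor's leading term divides it; move 19/9x_1 to the remainder.
  leading term 1: no divisor's leading term divides it; move -6 to the remainder.
  remainder 1/3x_1^2 + 10/9x_1x_2 + 4/3x_1x_3 + 19/9x_1 - 6 ≠ 0; add g_3 = 1/3x_1^2 + 10/9x_1x_2 + 4/3x_1x_3 + 19/9x_1 - 6 to the basis.

The other S-polynomials (S(f_1,g_3), S(f_2,g_3)) all reduce to 0 modulo the current basis, so we have a Gröbner basis.
Inter-reduce: drop elements whose leading term is divisible by another's, tail-reduce, and make monic.
Reduced Gröbner basis: {x_1^2 + 10/3x_1x_2 + 4x_1x_3 + 19/3x_1 - 18, x_2x_3 + 10/9x_2 + 19/9}.

Buchberger on the second generating set:
h_1 = -12x_1x_2x_3 + 4x_1^2 + 16x_1x_3 + 36x_2x_3 + 40x_2 + 4, LT = x_1x_2x_3.
h_2 = -18x_2x_3 - 20x_2 - 38, LT = x_2x_3.

S(h_1,h_2): lcm = x_1x_2x_3. S = -1/3x_1^2 - 10/9x_1x_2 - 4/3x_1x_3 - 3x_2x_3 - 19/9x_1 - 10/3x_2 - 1/3.
  leading term x_1^2: no divisor's leading term divides it; move -1/3x_1^2 to the remainder.
  leading term x_1x_2: no divisor's leading term divides it; move -10/9x_1x_2 to the remainder.
  leading term x_1x_3: no divisor's leading term divides it; move -4/3x_1x_3 to the remainder.
  leading term x_2x_3: subtract (1/6)·h_2 from -3x_2x_3 - 19/9x_1 - 10/3x_2 - 1/3 → -19/9x_1 + 6
  leading term x_1: no divisor's leading term divides it; move -19/9x_1 to the remainder.
  leading term 1: no divisor's leading term divides it; move 6 to the remainder.
  remainder -1/3x_1^2 - 10/9x_1x_2 - 4/3x_1x_3 - 19/9x_1 + 6 ≠ 0; add k_3 = -1/3x_1^2 - 10/9x_1x_2 - 4/3x_1x_3 - 19/9x_1 + 6 to the basis.

The other S-polynomials (S(h_1,k_3), S(h_2,k_3)) all reduce to 0 modulo the current basis, so we have a Gröbner basis.
Inter-reduce: drop elements whose leading term is divisible by another's, tail-reduce, and make monic.
Reduced Gröbner basis: {x_1^2 + 10/3x_1x_2 + 4x_1x_3 + 19/3x_1 - 18, x_2x_3 + 10/9x_2 + 19/9}.

The two bases agree; hence the ideals are identical.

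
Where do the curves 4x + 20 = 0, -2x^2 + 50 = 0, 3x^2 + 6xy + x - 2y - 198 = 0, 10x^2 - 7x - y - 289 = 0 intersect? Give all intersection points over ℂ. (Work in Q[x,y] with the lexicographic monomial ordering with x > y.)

{(-5, -4)}

Compute a lex Gröbner basis by Buchberger's algorithm.
f_1 = 4x + 20, LT = x.
f_2 = -2x^2 + 50, LT = x^2.
f_3 = 3x^2 + 6xy + x - 2y - 198, LT = x^2.
f_4 = 10x^2 - 7x - y - 289, LT = x^2.

S(f_1,f_3): lcm = x^2. S = -2xy + 14/3x + 2/3y + 66.
  reduce S modulo (f_1, f_2, f_3, f_4):
  remainder 32/3y + 128/3 ≠ 0; add h_5 = 32/3y + 128/3 to the basis.

The other S-polynomials (S(f_1,f_2), S(f_1,f_4), S(f_2,f_3), S(f_2,f_4), S(f_3,f_4), S(f_1,h_5), S(f_2,h_5), S(f_3,h_5), S(f_4,h_5)) all reduce to 0 modulo the current basis, so we have a Gröbner basis.
Inter-reduce: drop elements whose leading term is divisible by another's, tail-reduce, and make monic.
Reduced Gröbner basis: {x + 5, y + 4}.

A lex Gröbner basis eliminates variables successively. Here y + 4 depends only on y, with roots {-4}; lifting each root through the earlier basis elements recovers the full solutions.
  y = -4: the earlier basis element becomes x + 5 = 0, giving x = -5 — point (-5, -4).
A lex Gröbner basis triangularizes the system, enabling back-substitution.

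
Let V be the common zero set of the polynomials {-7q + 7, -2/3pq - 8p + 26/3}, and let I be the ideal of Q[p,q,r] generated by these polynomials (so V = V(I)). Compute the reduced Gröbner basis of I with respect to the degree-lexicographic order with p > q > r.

This is the nonlinear analogue of row-reducing a linear system.

f_1 = -7q + 7, LT = q.
f_2 = -2/3pq - 8p + 26/3, LT = pq.

S(f_1,f_2): lcm = pq. S = -13p + 13.
  leading term p: no divisor's leading term divides it; move -13p to the remainder.
  leading term 1: no divisor's leading term divides it; move 13 to the remainder.
  remainder -13p + 13 ≠ 0; add g_3 = -13p + 13 to the basis.

S(f_1,g_3): leading monomials are coprime, so the S-polynomial reduces to 0 (Buchberger's first criterion).
S(f_2,g_3): lcm = pq. S = 12p + q - 13.
  leading term p: subtract (-12/13)·g_3 from 12p + q - 13 → q - 1
  leading term q: subtract (-1/7)·f_1 from q - 1 → 0
  remainder 0.

Every S-polynomial of the final basis reduces to 0, so we have a Gröbner basis.
Inter-reduce: drop elements whose leading term is divisible by another's, tail-reduce, and make monic.

G = {p - 1, q - 1}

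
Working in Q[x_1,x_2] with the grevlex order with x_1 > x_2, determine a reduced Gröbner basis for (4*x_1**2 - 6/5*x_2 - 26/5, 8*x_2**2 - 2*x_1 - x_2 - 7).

G = {x_1**2 - 3/10*x_2 - 13/10, x_2**2 - 1/4*x_1 - 1/8*x_2 - 7/8}

f_1 = 4*x_1**2 - 6/5*x_2 - 26/5, LT = x_1**2.
f_2 = 8*x_2**2 - 2*x_1 - x_2 - 7, LT = x_2**2.

The S-polynomials (S(f_1,f_2)) all reduce to 0 modulo the current basis, so we have a Gröbner basis.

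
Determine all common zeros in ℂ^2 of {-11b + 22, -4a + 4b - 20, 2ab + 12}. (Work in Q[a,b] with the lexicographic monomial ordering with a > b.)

Compute a lex Gröbner basis by Buchberger's algorithm.
f_1 = -11b + 22, LT = b.
f_2 = -4a + 4b - 20, LT = a.
f_3 = 2ab + 12, LT = ab.

The S-polynomials (S(f_1,f_2), S(f_1,f_3), S(f_2,f_3)) all reduce to 0 modulo the current basis, so we have a Gröbner basis.
Inter-reduce: drop elements whose leading term is divisible by another's, tail-reduce, and make monic.
Reduced Gröbner basis: {a + 3, b - 2}.

Elimination: the polynomial b - 2 lies in the elimination ideal for b, so b ∈ {2}. For each such b, the remaining basis elements (now univariate) give the rest of the solution.
  b = 2: the earlier basis element becomes a + 3 = 0, giving a = -3 — point (-3, 2).

{(-3, 2)}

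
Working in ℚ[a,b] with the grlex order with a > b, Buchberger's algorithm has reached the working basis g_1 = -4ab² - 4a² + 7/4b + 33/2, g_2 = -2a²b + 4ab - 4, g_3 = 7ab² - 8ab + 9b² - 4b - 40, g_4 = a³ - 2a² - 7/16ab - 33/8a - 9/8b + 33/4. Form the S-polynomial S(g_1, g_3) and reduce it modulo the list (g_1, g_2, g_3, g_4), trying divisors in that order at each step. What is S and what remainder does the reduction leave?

lcm(LM(g_1), LM(g_3)) = ab².
S = (lcm/LT(g_1))·g_1 − (lcm/LT(g_3))·g_3 = a² + 8/7ab - 9/7b² + 15/112b + 89/56.
Reduce S modulo (g_1, g_2, g_3, g_4) in that order:
  leading term a²: no divisor's leading term divides it; move a² to the remainder.
  leading term ab: no divisor's leading term divides it; move 8/7ab to the remainder.
  leading term b²: no divisor's leading term divides it; move -9/7b² to the remainder.
  leading term b: no divisor's leading term divides it; move 15/112b to the remainder.
  leading term 1: no divisor's leading term divides it; move 89/56 to the remainder.
The remainder a² + 8/7ab - 9/7b² + 15/112b + 89/56 is nonzero, so it would be added as the next basis element.

S(g_1, g_3) = a² + 8/7ab - 9/7b² + 15/112b + 89/56; remainder on division = a² + 8/7ab - 9/7b² + 15/112b + 89/56.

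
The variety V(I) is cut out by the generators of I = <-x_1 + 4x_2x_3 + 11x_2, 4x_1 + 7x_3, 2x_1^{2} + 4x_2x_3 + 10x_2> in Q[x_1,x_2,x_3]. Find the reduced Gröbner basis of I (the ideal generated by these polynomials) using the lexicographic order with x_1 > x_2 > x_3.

G = {x_1 + \tfrac{7}{4}x_3, x_2 - \tfrac{49}{8}x_3^{2} + \tfrac{7}{4}x_3, x_3^{3} + \tfrac{69}{28}x_3^{2} - \tfrac{5}{7}x_3}

f_1 = -x_1 + 4x_2x_3 + 11x_2, LT = x_1.
f_2 = 4x_1 + 7x_3, LT = x_1.
f_3 = 2x_1^{2} + 4x_2x_3 + 10x_2, LT = x_1^{2}.

S(f_1,f_2): lcm = x_1. S = -4x_2x_3 - 11x_2 - \tfrac{7}{4}x_3.
  leading term x_2x_3: no divisor's leading term divides it; move -4x_2x_3 to the remainder.
  leading term x_2: no divisor's leading term divides it; move -11x_2 to the remainder.
  leading term x_3: no divisor's leading term divides it; move -\tfrac{7}{4}x_3 to the remainder.
  remainder -4x_2x_3 - 11x_2 - \tfrac{7}{4}x_3 ≠ 0; add g_4 = -4x_2x_3 - 11x_2 - \tfrac{7}{4}x_3 to the basis.

S(f_1,f_3): lcm = x_1^{2}. S = -4x_1x_2x_3 - 11x_1x_2 - 2x_2x_3 - 5x_2.
  leading term x_1x_2x_3: subtract (4x_2x_3)·f_1 from -4x_1x_2x_3 - 11x_1x_2 - 2x_2x_3 - 5x_2 → -11x_1x_2 - 16x_2^{2}x_3^{2} - 44x_2^{2}x_3 - 2x_2x_3 - 5x_2
  leading term x_1x_2: subtract (11x_2)·f_1 from -11x_1x_2 - 16x_2^{2}x_3^{2} - 44x_2^{2}x_3 - 2x_2x_3 - 5x_2 → -16x_2^{2}x_3^{2} - 88x_2^{2}x_3 - 121x_2^{2} - 2x_2x_3 - 5x_2
  leading term x_2^{2}x_3^{2}: subtract (4x_2x_3)·g_4 from -16x_2^{2}x_3^{2} - 88x_2^{2}x_3 - 121x_2^{2} - 2x_2x_3 - 5x_2 → -44x_2^{2}x_3 - 121x_2^{2} + 7x_2x_3^{2} - 2x_2x_3 - 5x_2
  leading term x_2^{2}x_3: subtract (11x_2)·g_4 from -44x_2^{2}x_3 - 121x_2^{2} + 7x_2x_3^{2} - 2x_2x_3 - 5x_2 → 7x_2x_3^{2} + \tfrac{69}{4}x_2x_3 - 5x_2
  leading term x_2x_3^{2}: subtract (-\tfrac{7}{4}x_3)·g_4 from 7x_2x_3^{2} + \tfrac{69}{4}x_2x_3 - 5x_2 → -2x_2x_3 - 5x_2 - \tfrac{49}{16}x_3^{2}
  leading term x_2x_3: subtract (\tfrac{1}{2})·g_4 from -2x_2x_3 - 5x_2 - \tfrac{49}{16}x_3^{2} → \tfrac{1}{2}x_2 - \tfrac{49}{16}x_3^{2} + \tfrac{7}{8}x_3
  leading term x_2: no divisor's leading term divides it; move \tfrac{1}{2}x_2 to the remainder.
  leading term x_3^{2}: no divisor's leading term divides it; move -\tfrac{49}{16}x_3^{2} to the remainder.
  leading term x_3: no divisor's leading term divides it; move \tfrac{7}{8}x_3 to the remainder.
  remainder \tfrac{1}{2}x_2 - \tfrac{49}{16}x_3^{2} + \tfrac{7}{8}x_3 ≠ 0; add g_5 = \tfrac{1}{2}x_2 - \tfrac{49}{16}x_3^{2} + \tfrac{7}{8}x_3 to the basis.

S(g_4,g_5): lcm = x_2x_3. S = \tfrac{11}{4}x_2 + \tfrac{49}{8}x_3^{3} - \tfrac{7}{4}x_3^{2} + \tfrac{7}{16}x_3.
  leading term x_2: subtract (\tfrac{11}{2})·g_5 from \tfrac{11}{4}x_2 + \tfrac{49}{8}x_3^{3} - \tfrac{7}{4}x_3^{2} + \tfrac{7}{16}x_3 → \tfrac{49}{8}x_3^{3} + \tfrac{483}{32}x_3^{2} - \tfrac{35}{8}x_3
  leading term x_3^{3}: no divisor's leading term divides it; move \tfrac{49}{8}x_3^{3} to the remainder.
  leading term x_3^{2}: no divisor's leading term divides it; move \tfrac{483}{32}x_3^{2} to the remainder.
  leading term x_3: no divisor's leading term divides it; move -\tfrac{35}{8}x_3 to the remainder.
  remainder \tfrac{49}{8}x_3^{3} + \tfrac{483}{32}x_3^{2} - \tfrac{35}{8}x_3 ≠ 0; add g_6 = \tfrac{49}{8}x_3^{3} + \tfrac{483}{32}x_3^{2} - \tfrac{35}{8}x_3 to the basis.

The other S-polynomials (S(f_2,f_3), S(f_1,g_4), S(f_2,g_4), S(f_3,g_4), S(f_1,g_5), S(f_2,g_5), S(f_3,g_5), S(f_1,g_6), S(f_2,g_6), S(f_3,g_6), S(g_4,g_6), S(g_5,g_6)) all reduce to 0 modulo the current basis, so we have a Gröbner basis.
Inter-reduce: drop elements whose leading term is divisible by another's, tail-reduce, and make monic.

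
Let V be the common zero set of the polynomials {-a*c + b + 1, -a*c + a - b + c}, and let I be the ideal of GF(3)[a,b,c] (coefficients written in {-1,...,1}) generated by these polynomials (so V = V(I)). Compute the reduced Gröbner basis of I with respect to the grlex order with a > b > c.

This is the nonlinear analogue of row-reducing a linear system.

f_1 = -a*c + b + 1, LT = a*c.
f_2 = -a*c + a - b + c, LT = a*c.

S(f_1,f_2): lcm = a*c. S = a + b + c - 1.
  reduce S modulo (f_1, f_2):
  remainder a + b + c - 1 ≠ 0; add g_3 = a + b + c - 1 to the basis.

S(f_1,g_3): lcm = a*c. S = -b*c - c**2 - b + c - 1.
  reduce S modulo (f_1, f_2, g_3):
  remainder -b*c - c**2 - b + c - 1 ≠ 0; add g_4 = -b*c - c**2 - b + c - 1 to the basis.

The other S-polynomials (S(f_2,g_3), S(f_1,g_4), S(f_2,g_4), S(g_3,g_4)) all reduce to 0 modulo the current basis, so we have a Gröbner basis.
Inter-reduce: drop elements whose leading term is divisible by another's, tail-reduce, and make monic.

G = {b*c + c**2 + b - c + 1, a + b + c - 1}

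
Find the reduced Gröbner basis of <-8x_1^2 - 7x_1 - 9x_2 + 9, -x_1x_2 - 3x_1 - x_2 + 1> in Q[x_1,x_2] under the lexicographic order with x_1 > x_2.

f_1 = -8x_1^2 - 7x_1 - 9x_2 + 9, LT = x_1^2.
f_2 = -x_1x_2 - 3x_1 - x_2 + 1, LT = x_1x_2.

S(f_1,f_2): lcm = x_1^2x_2. S = -3x_1^2 - 1/8x_1x_2 + x_1 + 9/8x_2^2 - 9/8x_2.
  reduce S modulo (f_1, f_2):
  remainder 4x_1 + 9/8x_2^2 + 19/8x_2 - 7/2 ≠ 0; add g_3 = 4x_1 + 9/8x_2^2 + 19/8x_2 - 7/2 to the basis.

S(f_2,g_3): lcm = x_1x_2. S = 3x_1 - 9/32x_2^3 - 19/32x_2^2 + 15/8x_2 - 1.
  reduce S modulo (f_1, f_2, g_3):
  remainder -9/32x_2^3 - 23/16x_2^2 + 3/32x_2 + 13/8 ≠ 0; add g_4 = -9/32x_2^3 - 23/16x_2^2 + 3/32x_2 + 13/8 to the basis.

The other S-polynomials (S(f_1,g_3), S(f_1,g_4), S(f_2,g_4), S(g_3,g_4)) all reduce to 0 modulo the current basis, so we have a Gröbner basis.
Inter-reduce: drop elements whose leading term is divisible by another's, tail-reduce, and make monic.

G = {x_1 + 9/32x_2^2 + 19/32x_2 - 7/8, x_2^3 + 46/9x_2^2 - 1/3x_2 - 52/9}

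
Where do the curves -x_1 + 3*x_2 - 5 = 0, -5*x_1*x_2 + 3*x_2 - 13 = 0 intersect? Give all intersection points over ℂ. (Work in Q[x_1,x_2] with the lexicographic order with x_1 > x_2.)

{(-12/5, 13/15), (-2, 1)}

Compute a lex Gröbner basis by Buchberger's algorithm.
f_1 = -x_1 + 3*x_2 - 5, LT = x_1.
f_2 = -5*x_1*x_2 + 3*x_2 - 13, LT = x_1*x_2.

S(f_1,f_2): lcm = x_1*x_2. S = -3*x_2**2 + 28/5*x_2 - 13/5.
  leading term x_2**2: no divisor's leading term divides it; move -3*x_2**2 to the remainder.
  leading term x_2: no divisor's leading term divides it; move 28/5*x_2 to the remainder.
  leading term 1: no divisor's leading term divides it; move -13/5 to the remainder.
  remainder -3*x_2**2 + 28/5*x_2 - 13/5 ≠ 0; add h_3 = -3*x_2**2 + 28/5*x_2 - 13/5 to the basis.

The other S-polynomials (S(f_1,h_3), S(f_2,h_3)) all reduce to 0 modulo the current basis, so we have a Gröbner basis.
Inter-reduce: drop elements whose leading term is divisible by another's, tail-reduce, and make monic.
Reduced Gröbner basis: {x_1 - 3*x_2 + 5, x_2**2 - 28/15*x_2 + 13/15}.

Elimination: the polynomial x_2**2 - 28/15*x_2 + 13/15 lies in the elimination ideal for x_2, so x_2 ∈ {13/15, 1}. For each such x_2, the remaining basis elements (now univariate) give the rest of the solution.
  x_2 = 13/15: the earlier basis element becomes x_1 + 12/5 = 0, giving x_1 = -12/5 — point (-12/5, 13/15).
  x_2 = 1: the earlier basis element becomes x_1 + 2 = 0, giving x_1 = -2 — point (-2, 1).
Check: every point annihilates each of the original generators.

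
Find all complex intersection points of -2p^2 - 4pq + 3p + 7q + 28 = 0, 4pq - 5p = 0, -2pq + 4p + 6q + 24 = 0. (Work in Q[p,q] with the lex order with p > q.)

Compute a lex Gröbner basis by Buchberger's algorithm.
f_1 = -2p^2 - 4pq + 3p + 7q + 28, LT = p^2.
f_2 = 4pq - 5p, LT = pq.
f_3 = -2pq + 4p + 6q + 24, LT = pq.

S(f_1,f_2): lcm = p^2q. S = 5/4p^2 + 2pq^2 - 3/2pq - 7/2q^2 - 14q.
  reduce S modulo (f_1, f_2, f_3):
  remainder -7/2q^2 - 77/8q + 35/2 ≠ 0; add h_4 = -7/2q^2 - 77/8q + 35/2 to the basis.

S(f_1,f_3): lcm = p^2q. S = 2p^2 + 2pq^2 + 3/2pq + 12p - 7/2q^2 - 14q.
  reduce S modulo (f_1, f_2, f_3, h_4):
  remainder 15p + 21/8q + 21/2 ≠ 0; add h_5 = 15p + 21/8q + 21/2 to the basis.

S(f_2,f_3): lcm = pq. S = 3/4p + 3q + 12.
  reduce S modulo (f_1, f_2, f_3, h_4, h_5):
  remainder 459/160q + 459/40 ≠ 0; add h_6 = 459/160q + 459/40 to the basis.

The other S-polynomials (S(f_1,h_4), S(f_2,h_4), S(f_3,h_4), S(f_1,h_5), S(f_2,h_5), S(f_3,h_5), S(h_4,h_5), S(f_1,h_6), S(f_2,h_6), S(f_3,h_6), S(h_4,h_6), S(h_5,h_6)) all reduce to 0 modulo the current basis, so we have a Gröbner basis.
Inter-reduce: drop elements whose leading term is divisible by another's, tail-reduce, and make monic.
Reduced Gröbner basis: {p, q + 4}.

A lex Gröbner basis eliminates variables successively. Here q + 4 depends only on q, with roots {-4}; lifting each root through the earlier basis elements recovers the full solutions.
  q = -4: the earlier basis element becomes p = 0, giving p = 0 — point (0, -4).

{(0, -4)}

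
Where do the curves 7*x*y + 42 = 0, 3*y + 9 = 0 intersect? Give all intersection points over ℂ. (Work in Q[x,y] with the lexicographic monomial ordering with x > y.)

Compute a lex Gröbner basis by Buchberger's algorithm.
f_1 = 7*x*y + 42, LT = x*y.
f_2 = 3*y + 9, LT = y.

S(f_1,f_2): lcm = x*y. S = -3*x + 6.
  leading term x: no divisor's leading term divides it; move -3*x to the remainder.
  leading term 1: no divisor's leading term divides it; move 6 to the remainder.
  remainder -3*x + 6 ≠ 0; add h_3 = -3*x + 6 to the basis.

The other S-polynomials (S(f_1,h_3), S(f_2,h_3)) all reduce to 0 modulo the current basis, so we have a Gröbner basis.
Inter-reduce: drop elements whose leading term is divisible by another's, tail-reduce, and make monic.
Reduced Gröbner basis: {x - 2, y + 3}.

The lex basis is triangular: the last element involves only y. Solving y + 3 = 0 gives y ∈ {-3}; substituting each value into the earlier elements determines the remaining variables.
  y = -3: the earlier basis element becomes x - 2 = 0, giving x = 2 — point (2, -3).
Check: every point annihilates each of the original generators.

{(2, -3)}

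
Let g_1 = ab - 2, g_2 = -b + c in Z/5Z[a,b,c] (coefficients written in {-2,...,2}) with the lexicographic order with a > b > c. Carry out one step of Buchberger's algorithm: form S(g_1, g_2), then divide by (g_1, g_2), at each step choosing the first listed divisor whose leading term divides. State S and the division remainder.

S(g_1, g_2) = ac - 2; remainder on division = ac - 2.

lcm(LM(g_1), LM(g_2)) = ab.
S = (lcm/LT(g_1))·g_1 − (lcm/LT(g_2))·g_2 = ac - 2.
Reduce S modulo (g_1, g_2) in that order:
  leading term ac: no divisor's leading term divides it; move ac to the remainder.
  leading term 1: no divisor's leading term divides it; move -2 to the remainder.
The remainder ac - 2 is nonzero, so it would be added as the next basis element.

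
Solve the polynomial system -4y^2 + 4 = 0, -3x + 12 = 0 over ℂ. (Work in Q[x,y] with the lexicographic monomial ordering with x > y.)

Compute a lex Gröbner basis by Buchberger's algorithm.
f_1 = -4y^2 + 4, LT = y^2.
f_2 = -3x + 12, LT = x.

The S-polynomials (S(f_1,f_2)) all reduce to 0 modulo the current basis, so we have a Gröbner basis.
Inter-reduce: drop elements whose leading term is divisible by another's, tail-reduce, and make monic.
Reduced Gröbner basis: {x - 4, y^2 - 1}.

A lex Gröbner basis eliminates variables successively. Here y^2 - 1 depends only on y, with roots {-1, 1}; lifting each root through the earlier basis elements recovers the full solutions.
  y = -1: the earlier basis element becomes x - 4 = 0, giving x = 4 — point (4, -1).
  y = 1: the earlier basis element becomes x - 4 = 0, giving x = 4 — point (4, 1).
Each listed point satisfies every original equation (direct substitution).

{(4, -1), (4, 1)}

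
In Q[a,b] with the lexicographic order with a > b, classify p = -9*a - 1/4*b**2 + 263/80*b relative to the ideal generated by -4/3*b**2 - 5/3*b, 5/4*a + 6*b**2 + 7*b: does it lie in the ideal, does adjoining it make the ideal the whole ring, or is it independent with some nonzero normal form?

First compute the reduced Gröbner basis of I by Buchberger's algorithm.
f_1 = -4/3*b**2 - 5/3*b, LT = b**2.
f_2 = 5/4*a + 6*b**2 + 7*b, LT = a.

The S-polynomials (S(f_1,f_2)) all reduce to 0 modulo the current basis, so we have a Gröbner basis.
Inter-reduce: drop elements whose leading term is divisible by another's, tail-reduce, and make monic.
Reduced Gröbner basis: {a - 2/5*b, b**2 + 5/4*b}.
Label its elements g_1 = a - 2/5*b, g_2 = b**2 + 5/4*b.

Reduce p = -9*a - 1/4*b**2 + 263/80*b modulo G:
  leading term a: subtract (-9)·g_1 from -9*a - 1/4*b**2 + 263/80*b → -1/4*b**2 - 5/16*b
  leading term b**2: subtract (-1/4)·g_2 from -1/4*b**2 - 5/16*b → 0
  normal form = 0.
Since the normal form is 0, p ∈ I.

-9*a - 1/4*b**2 + 263/80*b lies in I (it reduces to 0).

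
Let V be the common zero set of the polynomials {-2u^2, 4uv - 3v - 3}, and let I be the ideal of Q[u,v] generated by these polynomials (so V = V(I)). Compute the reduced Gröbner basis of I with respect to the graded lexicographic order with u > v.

f_1 = -2u^2, LT = u^2.
f_2 = 4uv - 3v - 3, LT = uv.

S(f_1,f_2): lcm = u^2v. S = 3/4uv + 3/4u.
  leading term uv: subtract (3/16)·f_2 from 3/4uv + 3/4u → 3/4u + 9/16v + 9/16
  leading term u: no divisor's leading term divides it; move 3/4u to the remainder.
  leading term v: no divisor's leading term divides it; move 9/16v to the remainder.
  leading term 1: no divisor's leading term divides it; move 9/16 to the remainder.
  remainder 3/4u + 9/16v + 9/16 ≠ 0; add g_3 = 3/4u + 9/16v + 9/16 to the basis.

S(f_2,g_3): lcm = uv. S = -3/4v^2 - 3/2v - 3/4.
  leading term v^2: no divisor's leading term divides it; move -3/4v^2 to the remainder.
  leading term v: no divisor's leading term divides it; move -3/2v to the remainder.
  leading term 1: no divisor's leading term divides it; move -3/4 to the remainder.
  remainder -3/4v^2 - 3/2v - 3/4 ≠ 0; add g_4 = -3/4v^2 - 3/2v - 3/4 to the basis.

The other S-polynomials (S(f_1,g_3), S(f_1,g_4), S(f_2,g_4), S(g_3,g_4)) all reduce to 0 modulo the current basis, so we have a Gröbner basis.
Inter-reduce: drop elements whose leading term is divisible by another's, tail-reduce, and make monic.

G = {v^2 + 2v + 1, u + 3/4v + 3/4}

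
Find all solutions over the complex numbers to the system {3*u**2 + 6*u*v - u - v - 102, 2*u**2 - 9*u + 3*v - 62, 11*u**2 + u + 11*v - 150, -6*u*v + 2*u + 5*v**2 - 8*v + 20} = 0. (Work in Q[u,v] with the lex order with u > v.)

{(-4, -2)}

Compute a lex Gröbner basis by Buchberger's algorithm.
f_1 = 3*u**2 + 6*u*v - u - v - 102, LT = u**2.
f_2 = 2*u**2 - 9*u + 3*v - 62, LT = u**2.
f_3 = 11*u**2 + u + 11*v - 150, LT = u**2.
f_4 = -6*u*v + 2*u + 5*v**2 - 8*v + 20, LT = u*v.

S(f_1,f_2): lcm = u**2. S = 2*u*v + 25/6*u - 11/6*v - 3.
  leading term u*v: subtract (-1/3)·f_4 from 2*u*v + 25/6*u - 11/6*v - 3 → 29/6*u + 5/3*v**2 - 9/2*v + 11/3
  leading term u: no divisor's leading term divides it; move 29/6*u to the remainder.
  leading term v**2: no divisor's leading term divides it; move 5/3*v**2 to the remainder.
  leading term v: no divisor's leading term divides it; move -9/2*v to the remainder.
  leading term 1: no divisor's leading term divides it; move 11/3 to the remainder.
  remainder 29/6*u + 5/3*v**2 - 9/2*v + 11/3 ≠ 0; add h_5 = 29/6*u + 5/3*v**2 - 9/2*v + 11/3 to the basis.

S(f_1,f_3): lcm = u**2. S = 2*u*v - 14/33*u - 4/3*v - 224/11.
  leading term u*v: subtract (-1/3)·f_4 from 2*u*v - 14/33*u - 4/3*v - 224/11 → 8/33*u + 5/3*v**2 - 4*v - 452/33
  leading term u: subtract (16/319)·h_5 from 8/33*u + 5/3*v**2 - 4*v - 452/33 → 505/319*v**2 - 1204/319*v - 4428/319
  leading term v**2: no divisor's leading term divides it; move 505/319*v**2 to the remainder.
  leading term v: no divisor's leading term divides it; move -1204/319*v to the remainder.
  leading term 1: no divisor's leading term divides it; move -4428/319 to the remainder.
  remainder 505/319*v**2 - 1204/319*v - 4428/319 ≠ 0; add h_6 = 505/319*v**2 - 1204/319*v - 4428/319 to the basis.

S(f_1,f_4): lcm = u**2*v. S = 1/3*u**2 + 17/6*u*v**2 - 5/3*u*v + 10/3*u - 1/3*v**2 - 34*v.
  leading term u**2: subtract (1/9)·f_1 from 1/3*u**2 + 17/6*u*v**2 - 5/3*u*v + 10/3*u - 1/3*v**2 - 34*v → 17/6*u*v**2 - 7/3*u*v + 31/9*u - 1/3*v**2 - 305/9*v + 34/3
  leading term u*v**2: subtract (-17/36*v)·f_4 from 17/6*u*v**2 - 7/3*u*v + 31/9*u - 1/3*v**2 - 305/9*v + 34/3 → -25/18*u*v + 31/9*u + 85/36*v**3 - 37/9*v**2 - 220/9*v + 34/3
  leading term u*v: subtract (25/108)·f_4 from -25/18*u*v + 31/9*u + 85/36*v**3 - 37/9*v**2 - 220/9*v + 34/3 → 161/54*u + 85/36*v**3 - 569/108*v**2 - 610/27*v + 181/27
  leading term u: subtract (161/261)·h_5 from 161/54*u + 85/36*v**3 - 569/108*v**2 - 610/27*v + 181/27 → 85/36*v**3 - 19721/3132*v**2 - 31033/1566*v + 3478/783
  leading term v**3: subtract (5423/3636*v)·h_6 from 85/36*v**3 - 19721/3132*v**2 - 31033/1566*v + 3478/783 → -211105/316332*v**2 + 140173/158166*v + 3478/783
  leading term v**2: subtract (-464431/1101708)·h_6 from -211105/316332*v**2 + 140173/158166*v + 3478/783 → -388261/550854*v - 388261/275427
  leading term v: no divisor's leading term divides it; move -388261/550854*v to the remainder.
  leading term 1: no divisor's leading term divides it; move -388261/275427 to the remainder.
  remainder -388261/550854*v - 388261/275427 ≠ 0; add h_7 = -388261/550854*v - 388261/275427 to the basis.

The other S-polynomials (S(f_2,f_3), S(f_2,f_4), S(f_3,f_4), S(f_1,h_5), S(f_2,h_5), S(f_3,h_5), S(f_4,h_5), S(f_1,h_6), S(f_2,h_6), S(f_3,h_6), S(f_4,h_6), S(h_5,h_6), S(f_1,h_7), S(f_2,h_7), S(f_3,h_7), S(f_4,h_7), S(h_5,h_7), S(h_6,h_7)) all reduce to 0 modulo the current basis, so we have a Gröbner basis.
Inter-reduce: drop elements whose leading term is divisible by another's, tail-reduce, and make monic.
Reduced Gröbner basis: {u + 4, v + 2}.

Since the basis is lex-ordered, v + 2 is univariate in v. Its roots are {-2}. Back-substituting each root into the other basis elements fixes the other coordinates.
  v = -2: the earlier basis element becomes u + 4 = 0, giving u = -4 — point (-4, -2).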